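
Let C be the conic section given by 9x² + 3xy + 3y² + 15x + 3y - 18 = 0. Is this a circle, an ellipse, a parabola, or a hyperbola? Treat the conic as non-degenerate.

ellipse

A = 9, B = 3, C = 3.
Discriminant B² − 4AC = 3² − 4·9·3 = -99.
B² − 4AC < 0 ⇒ ellipse.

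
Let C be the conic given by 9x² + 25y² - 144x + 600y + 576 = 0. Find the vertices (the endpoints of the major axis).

(-12, -12) and (28, -12)

9(x² - 16x) + 25(y² + 24y) = -576
Complete the square in x and y: 9(x - 8)² + 25(y + 12)² = -576 + 576 + 3600 = 3600
Dividing both sides by 3600: (x - 8)²/400 + (y + 12)²/144 = 1
Ellipse, center (8, -12), major axis horizontal; a² = 400, b² = 144.
a = 20. Vertices at (h ± a, k).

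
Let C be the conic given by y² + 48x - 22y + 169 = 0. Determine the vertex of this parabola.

(-1, 11)

Only y is squared. Complete the square in y: (y - 11)² = -48(x + 1).
Vertex (-1, 11); 4p = -48 so p = -12. Opens left.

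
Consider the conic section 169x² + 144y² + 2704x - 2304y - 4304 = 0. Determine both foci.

(-8, 3) and (-8, 13)

169(x² + 16x) + 144(y² - 16y) = 4304
Complete the square: 169(x + 8)² + 144(y - 8)² = 4304 + 10816 + 9216 = 24336
Divide by 24336: (x + 8)²/144 + (y - 8)²/169 = 1
Ellipse, center (-8, 8), major axis vertical; a² = 169, b² = 144.
c² = a² - b² = 169 - 144 = 25, so c = 5.
Foci lie on the vertical axis through the center: (h, k ± c).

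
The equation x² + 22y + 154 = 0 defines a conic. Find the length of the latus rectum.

22

Only x is squared. Complete the square in x: x² = -22(y + 7).
Vertex (0, -7); 4p = -22 so p = -11/2. Opens down.
Latus rectum length = |4p| = 22.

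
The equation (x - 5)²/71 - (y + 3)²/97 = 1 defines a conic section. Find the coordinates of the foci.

(5 - 2√42, -3) and (5 + 2√42, -3)

Center (5, -3). The positive term is the x-term, so the transverse axis is horizontal; a² = 71, b² = 97.
c² = a² + b² = 71 + 97 = 168, so c = 2√42.
Foci lie on the horizontal axis through the center: (h ± c, k).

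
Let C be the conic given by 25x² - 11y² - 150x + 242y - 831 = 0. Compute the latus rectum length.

22/5

Group: 25(x² - 6x) -11(y² - 22y) = 831
Completing the square gives 25(x - 3)² -11(y - 11)² = 831 + 225 - 1331 = -275.
Dividing both sides by -275: (y - 11)²/25 - (x - 3)²/11 = 1
Hyperbola, center (3, 11), transverse axis vertical; a² = 25, b² = 11.
Latus rectum length = 2b²/a = 2·11/5 = 22/5.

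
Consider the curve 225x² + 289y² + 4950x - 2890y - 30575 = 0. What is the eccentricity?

Group the x- and y-terms: 225(x² + 22x) + 289(y² - 10y) = 30575
Complete the square: 225(x + 11)² + 289(y - 5)² = 30575 + 27225 + 7225 = 65025
Divide through by 65025 to get (x + 11)²/289 + (y - 5)²/225 = 1.
Ellipse, center (-11, 5), major axis horizontal; a² = 289, b² = 225.
c² = a² - b² = 64, so c = 8.
e = c/a = 8/17.

e = 8/17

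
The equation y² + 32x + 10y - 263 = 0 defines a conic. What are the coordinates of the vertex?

(9, -5)

Only y is squared. Complete the square in y: (y + 5)² = -32(x - 9).
Vertex (9, -5); 4p = -32 so p = -8. Opens left.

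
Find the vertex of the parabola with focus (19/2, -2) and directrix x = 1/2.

(5, -2)

The vertex is the midpoint between the focus and the directrix along the axis of symmetry.
Axis is horizontal (directrix is vertical). Vertex x-coordinate = (19/2 + 1/2)/2 = 5; y-coordinate = -2.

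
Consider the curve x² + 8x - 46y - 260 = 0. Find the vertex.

(-4, -6)

Only x is squared. Complete the square in x: (x + 4)² = 46(y + 6).
Vertex (-4, -6); 4p = 46 so p = 23/2. Opens up.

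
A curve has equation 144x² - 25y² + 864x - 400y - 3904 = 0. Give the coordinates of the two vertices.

(-8, -8) and (2, -8)

Group the x- and y-terms: 144(x² + 6x) -25(y² + 16y) = 3904
Complete the square in x and y: 144(x + 3)² -25(y + 8)² = 3904 + 1296 - 1600 = 3600
Divide through by 3600 to get (x + 3)²/25 - (y + 8)²/144 = 1.
Hyperbola, center (-3, -8), transverse axis horizontal; a² = 25, b² = 144.
a = 5. Vertices at (h ± a, k).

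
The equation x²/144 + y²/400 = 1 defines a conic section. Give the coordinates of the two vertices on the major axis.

(0, -20) and (0, 20)

Center (0, 0). The larger denominator 400 sits under the y-term, so the major axis is vertical; a² = 400, b² = 144.
a = 20. Vertices at (h, k ± a).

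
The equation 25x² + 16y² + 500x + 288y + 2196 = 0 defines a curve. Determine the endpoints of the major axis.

Collect terms: 25(x² + 20x) + 16(y² + 18y) = -2196
Complete the square: 25(x + 10)² + 16(y + 9)² = -2196 + 2500 + 1296 = 1600
Divide through by 1600 to get (x + 10)²/64 + (y + 9)²/100 = 1.
Ellipse, center (-10, -9), major axis vertical; a² = 100, b² = 64.
a = 10. Vertices at (h, k ± a).

(-10, -19) and (-10, 1)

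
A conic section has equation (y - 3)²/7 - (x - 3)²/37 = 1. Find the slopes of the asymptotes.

√259/37 and -√259/37

Center (3, 3). The positive term is the y-term, so the transverse axis is vertical; a² = 7, b² = 37.
For a vertical hyperbola the asymptotes have slope ±a/b.
Here that is ±√7/√37 = ±√259/37.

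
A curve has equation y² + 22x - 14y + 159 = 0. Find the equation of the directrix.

Only y is squared. Complete the square in y: (y - 7)² = -22(x + 5).
Vertex (-5, 7); 4p = -22 so p = -11/2. Opens left.
Directrix is the vertical line x = h − p = -5 − (-11/2) = 1/2.

x = 1/2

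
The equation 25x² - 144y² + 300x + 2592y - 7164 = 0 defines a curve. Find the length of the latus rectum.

Rearranging, 25(x² + 12x) -144(y² - 18y) = 7164.
Complete the square: 25(x + 6)² -144(y - 9)² = 7164 + 900 - 11664 = -3600
Divide by -3600: (y - 9)²/25 - (x + 6)²/144 = 1
Hyperbola, center (-6, 9), transverse axis vertical; a² = 25, b² = 144.
Latus rectum length = 2b²/a = 2·144/5 = 288/5.

288/5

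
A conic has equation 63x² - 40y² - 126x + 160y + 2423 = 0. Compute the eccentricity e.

e = √721/21

Group: 63(x² - 2x) -40(y² - 4y) = -2423
63(x - 1)² -40(y - 2)² = -2423 + 63 - 160 = -2520
Dividing both sides by -2520: (y - 2)²/63 - (x - 1)²/40 = 1
Hyperbola, center (1, 2), transverse axis vertical; a² = 63, b² = 40.
c² = a² + b² = 103, so c = √103.
e = c/a = √103/3√7 = √721/21.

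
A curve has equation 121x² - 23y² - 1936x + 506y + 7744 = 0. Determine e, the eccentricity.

121(x² - 16x) -23(y² - 22y) = -7744
Complete the square: 121(x - 8)² -23(y - 11)² = -7744 + 7744 - 2783 = -2783
Divide through by -2783 to get (y - 11)²/121 - (x - 8)²/23 = 1.
Hyperbola, center (8, 11), transverse axis vertical; a² = 121, b² = 23.
c² = a² + b² = 144, so c = 12.
e = c/a = 12/11.

e = 12/11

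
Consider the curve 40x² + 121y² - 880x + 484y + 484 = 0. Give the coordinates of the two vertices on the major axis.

Group: 40(x² - 22x) + 121(y² + 4y) = -484
Complete the square: 40(x - 11)² + 121(y + 2)² = -484 + 4840 + 484 = 4840
Dividing both sides by 4840: (x - 11)²/121 + (y + 2)²/40 = 1
Ellipse, center (11, -2), major axis horizontal; a² = 121, b² = 40.
a = 11. Vertices at (h ± a, k).

(0, -2) and (22, -2)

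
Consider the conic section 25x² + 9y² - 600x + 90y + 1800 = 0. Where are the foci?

25(x² - 24x) + 9(y² + 10y) = -1800
Completing the square gives 25(x - 12)² + 9(y + 5)² = -1800 + 3600 + 225 = 2025.
Divide by 2025: (x - 12)²/81 + (y + 5)²/225 = 1
Ellipse, center (12, -5), major axis vertical; a² = 225, b² = 81.
c² = a² - b² = 225 - 81 = 144, so c = 12.
Foci lie on the vertical axis through the center: (h, k ± c).

(12, -17) and (12, 7)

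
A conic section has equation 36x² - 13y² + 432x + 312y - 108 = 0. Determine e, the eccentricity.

e = 7/6

Group: 36(x² + 12x) -13(y² - 24y) = 108
36(x + 6)² -13(y - 12)² = 108 + 1296 - 1872 = -468
Divide through by -468 to get (y - 12)²/36 - (x + 6)²/13 = 1.
Hyperbola, center (-6, 12), transverse axis vertical; a² = 36, b² = 13.
c² = a² + b² = 49, so c = 7.
e = c/a = 7/6.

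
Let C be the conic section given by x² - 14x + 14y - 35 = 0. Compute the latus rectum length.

14

Only x is squared. Complete the square in x: (x - 7)² = -14(y - 6).
Vertex (7, 6); 4p = -14 so p = -7/2. Opens down.
Latus rectum length = |4p| = 14.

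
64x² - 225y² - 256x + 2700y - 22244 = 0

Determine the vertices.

Group: 64(x² - 4x) -225(y² - 12y) = 22244
Completing the square gives 64(x - 2)² -225(y - 6)² = 22244 + 256 - 8100 = 14400.
Divide through by 14400 to get (x - 2)²/225 - (y - 6)²/64 = 1.
Hyperbola, center (2, 6), transverse axis horizontal; a² = 225, b² = 64.
a = 15. Vertices at (h ± a, k).

(-13, 6) and (17, 6)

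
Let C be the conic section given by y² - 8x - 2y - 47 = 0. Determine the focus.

Only y is squared. Complete the square in y: (y - 1)² = 8(x + 6).
Vertex (-6, 1); 4p = 8 so p = 2. Opens right.
Focus is p units from the vertex along the axis: (h + p, k).

(-4, 1)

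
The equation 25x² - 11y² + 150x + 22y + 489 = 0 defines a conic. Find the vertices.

(-3, -4) and (-3, 6)

Group: 25(x² + 6x) -11(y² - 2y) = -489
Complete the square: 25(x + 3)² -11(y - 1)² = -489 + 225 - 11 = -275
Divide through by -275 to get (y - 1)²/25 - (x + 3)²/11 = 1.
Hyperbola, center (-3, 1), transverse axis vertical; a² = 25, b² = 11.
a = 5. Vertices at (h, k ± a).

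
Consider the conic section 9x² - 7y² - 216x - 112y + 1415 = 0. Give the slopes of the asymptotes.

3√7/7 and -3√7/7

Group: 9(x² - 24x) -7(y² + 16y) = -1415
Completing the square gives 9(x - 12)² -7(y + 8)² = -1415 + 1296 - 448 = -567.
Dividing both sides by -567: (y + 8)²/81 - (x - 12)²/63 = 1
Hyperbola, center (12, -8), transverse axis vertical; a² = 81, b² = 63.
For a vertical hyperbola the asymptotes have slope ±a/b.
Here that is ±9/3√7 = ±3√7/7.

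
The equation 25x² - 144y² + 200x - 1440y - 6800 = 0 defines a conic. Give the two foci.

(-17, -5) and (9, -5)

25(x² + 8x) -144(y² + 10y) = 6800
Completing the square gives 25(x + 4)² -144(y + 5)² = 6800 + 400 - 3600 = 3600.
Dividing both sides by 3600: (x + 4)²/144 - (y + 5)²/25 = 1
Hyperbola, center (-4, -5), transverse axis horizontal; a² = 144, b² = 25.
c² = a² + b² = 144 + 25 = 169, so c = 13.
Foci lie on the horizontal axis through the center: (h ± c, k).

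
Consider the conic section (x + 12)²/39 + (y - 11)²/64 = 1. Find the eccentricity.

Center (-12, 11). The larger denominator 64 sits under the y-term, so the major axis is vertical; a² = 64, b² = 39.
c² = a² - b² = 25, so c = 5.
e = c/a = 5/8.

e = 5/8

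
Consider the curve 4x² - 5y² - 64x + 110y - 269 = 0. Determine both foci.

Group: 4(x² - 16x) -5(y² - 22y) = 269
4(x - 8)² -5(y - 11)² = 269 + 256 - 605 = -80
Divide through by -80 to get (y - 11)²/16 - (x - 8)²/20 = 1.
Hyperbola, center (8, 11), transverse axis vertical; a² = 16, b² = 20.
c² = a² + b² = 16 + 20 = 36, so c = 6.
Foci lie on the vertical axis through the center: (h, k ± c).

(8, 5) and (8, 17)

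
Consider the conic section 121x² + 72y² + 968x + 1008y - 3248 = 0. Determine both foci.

(-4, -14) and (-4, 0)

Rearranging, 121(x² + 8x) + 72(y² + 14y) = 3248.
121(x + 4)² + 72(y + 7)² = 3248 + 1936 + 3528 = 8712
Dividing both sides by 8712: (x + 4)²/72 + (y + 7)²/121 = 1
Ellipse, center (-4, -7), major axis vertical; a² = 121, b² = 72.
c² = a² - b² = 121 - 72 = 49, so c = 7.
Foci lie on the vertical axis through the center: (h, k ± c).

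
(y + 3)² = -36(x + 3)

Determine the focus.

Vertex (-3, -3); 4p = -36 so p = -9. Opens left.
Focus is p units from the vertex along the axis: (h + p, k).

(-12, -3)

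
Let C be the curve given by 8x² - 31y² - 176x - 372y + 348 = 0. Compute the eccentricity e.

e = √78/4

Group: 8(x² - 22x) -31(y² + 12y) = -348
Completing the square gives 8(x - 11)² -31(y + 6)² = -348 + 968 - 1116 = -496.
Divide by -496: (y + 6)²/16 - (x - 11)²/62 = 1
Hyperbola, center (11, -6), transverse axis vertical; a² = 16, b² = 62.
c² = a² + b² = 78, so c = √78.
e = c/a = √78/4.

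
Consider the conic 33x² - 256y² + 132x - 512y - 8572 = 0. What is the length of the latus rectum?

33(x² + 4x) -256(y² + 2y) = 8572
Complete the square: 33(x + 2)² -256(y + 1)² = 8572 + 132 - 256 = 8448
Divide through by 8448 to get (x + 2)²/256 - (y + 1)²/33 = 1.
Hyperbola, center (-2, -1), transverse axis horizontal; a² = 256, b² = 33.
Latus rectum length = 2b²/a = 2·33/16 = 33/8.

33/8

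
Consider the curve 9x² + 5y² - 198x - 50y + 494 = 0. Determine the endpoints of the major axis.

Group the x- and y-terms: 9(x² - 22x) + 5(y² - 10y) = -494
9(x - 11)² + 5(y - 5)² = -494 + 1089 + 125 = 720
Divide by 720: (x - 11)²/80 + (y - 5)²/144 = 1
Ellipse, center (11, 5), major axis vertical; a² = 144, b² = 80.
a = 12. Vertices at (h, k ± a).

(11, -7) and (11, 17)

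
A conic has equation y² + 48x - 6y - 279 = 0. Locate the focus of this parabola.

Only y is squared. Complete the square in y: (y - 3)² = -48(x - 6).
Vertex (6, 3); 4p = -48 so p = -12. Opens left.
Focus is p units from the vertex along the axis: (h + p, k).

(-6, 3)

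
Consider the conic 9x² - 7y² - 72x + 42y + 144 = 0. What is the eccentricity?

e = 4/3

Rearranging, 9(x² - 8x) -7(y² - 6y) = -144.
Completing the square gives 9(x - 4)² -7(y - 3)² = -144 + 144 - 63 = -63.
Divide by -63: (y - 3)²/9 - (x - 4)²/7 = 1
Hyperbola, center (4, 3), transverse axis vertical; a² = 9, b² = 7.
c² = a² + b² = 16, so c = 4.
e = c/a = 4/3.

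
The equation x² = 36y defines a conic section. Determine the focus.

Vertex (0, 0); 4p = 36 so p = 9. Opens up.
Focus is p units from the vertex along the axis: (h, k + p).

(0, 9)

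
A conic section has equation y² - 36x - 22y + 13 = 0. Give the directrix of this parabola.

x = -12

Only y is squared. Complete the square in y: (y - 11)² = 36(x + 3).
Vertex (-3, 11); 4p = 36 so p = 9. Opens right.
Directrix is the vertical line x = h − p = -3 − (9) = -12.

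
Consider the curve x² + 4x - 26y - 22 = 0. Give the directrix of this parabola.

y = -15/2

Only x is squared. Complete the square in x: (x + 2)² = 26(y + 1).
Vertex (-2, -1); 4p = 26 so p = 13/2. Opens up.
Directrix is the horizontal line y = k − p = -1 − (13/2) = -15/2.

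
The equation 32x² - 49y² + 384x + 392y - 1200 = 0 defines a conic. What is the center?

(-6, 4)

32(x² + 12x) -49(y² - 8y) = 1200
Complete the square in x and y: 32(x + 6)² -49(y - 4)² = 1200 + 1152 - 784 = 1568
Divide through by 1568 to get (x + 6)²/49 - (y - 4)²/32 = 1.
Hyperbola with center (-6, 4).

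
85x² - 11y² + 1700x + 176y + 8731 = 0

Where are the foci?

85(x² + 20x) -11(y² - 16y) = -8731
Complete the square: 85(x + 10)² -11(y - 8)² = -8731 + 8500 - 704 = -935
Dividing both sides by -935: (y - 8)²/85 - (x + 10)²/11 = 1
Hyperbola, center (-10, 8), transverse axis vertical; a² = 85, b² = 11.
c² = a² + b² = 85 + 11 = 96, so c = 4√6.
Foci lie on the vertical axis through the center: (h, k ± c).

(-10, 8 - 4√6) and (-10, 8 + 4√6)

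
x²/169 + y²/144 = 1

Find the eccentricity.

Center (0, 0). The larger denominator 169 sits under the x-term, so the major axis is horizontal; a² = 169, b² = 144.
c² = a² - b² = 25, so c = 5.
e = c/a = 5/13.

e = 5/13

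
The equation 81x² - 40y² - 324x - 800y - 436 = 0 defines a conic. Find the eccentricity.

e = 11/9

81(x² - 4x) -40(y² + 20y) = 436
Complete the square in x and y: 81(x - 2)² -40(y + 10)² = 436 + 324 - 4000 = -3240
Divide through by -3240 to get (y + 10)²/81 - (x - 2)²/40 = 1.
Hyperbola, center (2, -10), transverse axis vertical; a² = 81, b² = 40.
c² = a² + b² = 121, so c = 11.
e = c/a = 11/9.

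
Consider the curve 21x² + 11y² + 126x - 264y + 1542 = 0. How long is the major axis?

Rearranging, 21(x² + 6x) + 11(y² - 24y) = -1542.
Complete the square: 21(x + 3)² + 11(y - 12)² = -1542 + 189 + 1584 = 231
Divide by 231: (x + 3)²/11 + (y - 12)²/21 = 1
Ellipse, center (-3, 12), major axis vertical; a² = 21, b² = 11.
a² = 21 so a = √21; the major axis has length 2a = 2√21.

2√21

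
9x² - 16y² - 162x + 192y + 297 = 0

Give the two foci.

(9, 1) and (9, 11)

Rearranging, 9(x² - 18x) -16(y² - 12y) = -297.
9(x - 9)² -16(y - 6)² = -297 + 729 - 576 = -144
Divide by -144: (y - 6)²/9 - (x - 9)²/16 = 1
Hyperbola, center (9, 6), transverse axis vertical; a² = 9, b² = 16.
c² = a² + b² = 9 + 16 = 25, so c = 5.
Foci lie on the vertical axis through the center: (h, k ± c).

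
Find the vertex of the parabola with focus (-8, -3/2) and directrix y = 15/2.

The vertex is the midpoint between the focus and the directrix along the axis of symmetry.
Axis is vertical (directrix is horizontal). Vertex y-coordinate = (-3/2 + 15/2)/2 = 3; x-coordinate = -8.

(-8, 3)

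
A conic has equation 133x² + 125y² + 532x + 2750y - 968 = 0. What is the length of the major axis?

2√133

Group: 133(x² + 4x) + 125(y² + 22y) = 968
Complete the square in x and y: 133(x + 2)² + 125(y + 11)² = 968 + 532 + 15125 = 16625
Divide by 16625: (x + 2)²/125 + (y + 11)²/133 = 1
Ellipse, center (-2, -11), major axis vertical; a² = 133, b² = 125.
a² = 133 so a = √133; the major axis has length 2a = 2√133.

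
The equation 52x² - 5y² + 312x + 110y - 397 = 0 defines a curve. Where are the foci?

Rearranging, 52(x² + 6x) -5(y² - 22y) = 397.
52(x + 3)² -5(y - 11)² = 397 + 468 - 605 = 260
Divide by 260: (x + 3)²/5 - (y - 11)²/52 = 1
Hyperbola, center (-3, 11), transverse axis horizontal; a² = 5, b² = 52.
c² = a² + b² = 5 + 52 = 57, so c = √57.
Foci lie on the horizontal axis through the center: (h ± c, k).

(-3 - √57, 11) and (-3 + √57, 11)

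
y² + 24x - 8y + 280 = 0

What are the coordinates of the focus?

(-17, 4)

Only y is squared. Complete the square in y: (y - 4)² = -24(x + 11).
Vertex (-11, 4); 4p = -24 so p = -6. Opens left.
Focus is p units from the vertex along the axis: (h + p, k).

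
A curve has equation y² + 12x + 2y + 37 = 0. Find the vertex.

(-3, -1)

Only y is squared. Complete the square in y: (y + 1)² = -12(x + 3).
Vertex (-3, -1); 4p = -12 so p = -3. Opens left.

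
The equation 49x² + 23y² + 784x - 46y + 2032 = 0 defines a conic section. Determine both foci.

Rearranging, 49(x² + 16x) + 23(y² - 2y) = -2032.
Complete the square: 49(x + 8)² + 23(y - 1)² = -2032 + 3136 + 23 = 1127
Divide through by 1127 to get (x + 8)²/23 + (y - 1)²/49 = 1.
Ellipse, center (-8, 1), major axis vertical; a² = 49, b² = 23.
c² = a² - b² = 49 - 23 = 26, so c = √26.
Foci lie on the vertical axis through the center: (h, k ± c).

(-8, 1 - √26) and (-8, 1 + √26)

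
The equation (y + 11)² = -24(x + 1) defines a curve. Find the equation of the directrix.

Vertex (-1, -11); 4p = -24 so p = -6. Opens left.
Directrix is the vertical line x = h − p = -1 − (-6) = 5.

x = 5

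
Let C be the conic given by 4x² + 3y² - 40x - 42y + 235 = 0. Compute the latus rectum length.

3

Rearranging, 4(x² - 10x) + 3(y² - 14y) = -235.
Completing the square gives 4(x - 5)² + 3(y - 7)² = -235 + 100 + 147 = 12.
Dividing both sides by 12: (x - 5)²/3 + (y - 7)²/4 = 1
Ellipse, center (5, 7), major axis vertical; a² = 4, b² = 3.
Latus rectum length = 2b²/a = 2·3/2 = 3.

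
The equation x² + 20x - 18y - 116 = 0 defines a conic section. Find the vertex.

(-10, -12)

Only x is squared. Complete the square in x: (x + 10)² = 18(y + 12).
Vertex (-10, -12); 4p = 18 so p = 9/2. Opens up.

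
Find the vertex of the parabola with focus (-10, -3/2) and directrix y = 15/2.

(-10, 3)

The vertex is the midpoint between the focus and the directrix along the axis of symmetry.
Axis is vertical (directrix is horizontal). Vertex y-coordinate = (-3/2 + 15/2)/2 = 3; x-coordinate = -10.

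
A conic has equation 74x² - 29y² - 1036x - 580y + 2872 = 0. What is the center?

Group the x- and y-terms: 74(x² - 14x) -29(y² + 20y) = -2872
Complete the square in x and y: 74(x - 7)² -29(y + 10)² = -2872 + 3626 - 2900 = -2146
Divide through by -2146 to get (y + 10)²/74 - (x - 7)²/29 = 1.
Hyperbola with center (7, -10).

(7, -10)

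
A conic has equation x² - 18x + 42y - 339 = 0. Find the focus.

(9, -1/2)

Only x is squared. Complete the square in x: (x - 9)² = -42(y - 10).
Vertex (9, 10); 4p = -42 so p = -21/2. Opens down.
Focus is p units from the vertex along the axis: (h, k + p).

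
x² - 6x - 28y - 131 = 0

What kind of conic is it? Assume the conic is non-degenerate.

No xy term. Coefficients of x² and y² are A = 1, C = 0.
Exactly one squared variable ⇒ parabola.

parabola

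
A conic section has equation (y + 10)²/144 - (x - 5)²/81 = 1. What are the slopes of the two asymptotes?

Center (5, -10). The positive term is the y-term, so the transverse axis is vertical; a² = 144, b² = 81.
For a vertical hyperbola the asymptotes have slope ±a/b.
Here that is ±12/9 = ±4/3.

4/3 and -4/3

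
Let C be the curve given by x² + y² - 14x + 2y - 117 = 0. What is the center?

Collect terms: (x² - 14x) + (y² + 2y) = 117
(x - 7)² + (y + 1)² = 117 + 49 + 1 = 167
So (x - 7)² + (y + 1)² = 167.
Circle centered at (7, -1) with r² = 167.

(7, -1)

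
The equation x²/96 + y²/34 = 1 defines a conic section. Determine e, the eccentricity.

e = √93/12

Center (0, 0). The larger denominator 96 sits under the x-term, so the major axis is horizontal; a² = 96, b² = 34.
c² = a² - b² = 62, so c = √62.
e = c/a = √62/4√6 = √93/12.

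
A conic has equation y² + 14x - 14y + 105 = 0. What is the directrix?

x = -1/2

Only y is squared. Complete the square in y: (y - 7)² = -14(x + 4).
Vertex (-4, 7); 4p = -14 so p = -7/2. Opens left.
Directrix is the vertical line x = h − p = -4 − (-7/2) = -1/2.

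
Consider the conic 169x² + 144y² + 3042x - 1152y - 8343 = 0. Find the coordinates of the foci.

(-9, -1) and (-9, 9)

169(x² + 18x) + 144(y² - 8y) = 8343
Completing the square gives 169(x + 9)² + 144(y - 4)² = 8343 + 13689 + 2304 = 24336.
Divide through by 24336 to get (x + 9)²/144 + (y - 4)²/169 = 1.
Ellipse, center (-9, 4), major axis vertical; a² = 169, b² = 144.
c² = a² - b² = 169 - 144 = 25, so c = 5.
Foci lie on the vertical axis through the center: (h, k ± c).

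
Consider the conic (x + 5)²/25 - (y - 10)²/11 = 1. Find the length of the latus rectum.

22/5

Center (-5, 10). The positive term is the x-term, so the transverse axis is horizontal; a² = 25, b² = 11.
Latus rectum length = 2b²/a = 2·11/5 = 22/5.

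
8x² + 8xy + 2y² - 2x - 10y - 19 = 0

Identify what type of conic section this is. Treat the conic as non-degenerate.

A = 8, B = 8, C = 2.
Discriminant B² − 4AC = 8² − 4·8·2 = 0.
B² − 4AC = 0 ⇒ parabola.

parabola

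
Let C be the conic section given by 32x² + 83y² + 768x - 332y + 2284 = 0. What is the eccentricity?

Group: 32(x² + 24x) + 83(y² - 4y) = -2284
Complete the square: 32(x + 12)² + 83(y - 2)² = -2284 + 4608 + 332 = 2656
Dividing both sides by 2656: (x + 12)²/83 + (y - 2)²/32 = 1
Ellipse, center (-12, 2), major axis horizontal; a² = 83, b² = 32.
c² = a² - b² = 51, so c = √51.
e = c/a = √51/√83 = √4233/83.

e = √4233/83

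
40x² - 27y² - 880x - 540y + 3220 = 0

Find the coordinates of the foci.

(11, -10 - √67) and (11, -10 + √67)

Group: 40(x² - 22x) -27(y² + 20y) = -3220
40(x - 11)² -27(y + 10)² = -3220 + 4840 - 2700 = -1080
Divide by -1080: (y + 10)²/40 - (x - 11)²/27 = 1
Hyperbola, center (11, -10), transverse axis vertical; a² = 40, b² = 27.
c² = a² + b² = 40 + 27 = 67, so c = √67.
Foci lie on the vertical axis through the center: (h, k ± c).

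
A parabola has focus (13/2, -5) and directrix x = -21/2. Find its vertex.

(-2, -5)

The vertex is the midpoint between the focus and the directrix along the axis of symmetry.
Axis is horizontal (directrix is vertical). Vertex x-coordinate = (13/2 + (-21/2))/2 = -2; y-coordinate = -5.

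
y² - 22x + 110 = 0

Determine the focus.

(21/2, 0)

Only y is squared. Complete the square in y: y² = 22(x - 5).
Vertex (5, 0); 4p = 22 so p = 11/2. Opens right.
Focus is p units from the vertex along the axis: (h + p, k).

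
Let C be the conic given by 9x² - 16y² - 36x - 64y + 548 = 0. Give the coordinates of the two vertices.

(2, -8) and (2, 4)

Group the x- and y-terms: 9(x² - 4x) -16(y² + 4y) = -548
Complete the square: 9(x - 2)² -16(y + 2)² = -548 + 36 - 64 = -576
Divide by -576: (y + 2)²/36 - (x - 2)²/64 = 1
Hyperbola, center (2, -2), transverse axis vertical; a² = 36, b² = 64.
a = 6. Vertices at (h, k ± a).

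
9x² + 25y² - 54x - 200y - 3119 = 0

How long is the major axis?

Rearranging, 9(x² - 6x) + 25(y² - 8y) = 3119.
Completing the square gives 9(x - 3)² + 25(y - 4)² = 3119 + 81 + 400 = 3600.
Dividing both sides by 3600: (x - 3)²/400 + (y - 4)²/144 = 1
Ellipse, center (3, 4), major axis horizontal; a² = 400, b² = 144.
a² = 400 so a = 20; the major axis has length 2a = 40.

40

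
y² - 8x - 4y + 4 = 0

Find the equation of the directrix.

Only y is squared. Complete the square in y: (y - 2)² = 8x.
Vertex (0, 2); 4p = 8 so p = 2. Opens right.
Directrix is the vertical line x = h − p = 0 − (2) = -2.

x = -2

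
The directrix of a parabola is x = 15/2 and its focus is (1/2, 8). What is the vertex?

The vertex is the midpoint between the focus and the directrix along the axis of symmetry.
Axis is horizontal (directrix is vertical). Vertex x-coordinate = (1/2 + 15/2)/2 = 4; y-coordinate = 8.

(4, 8)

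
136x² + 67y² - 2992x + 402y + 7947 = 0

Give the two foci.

(11, -3 - √69) and (11, -3 + √69)

Rearranging, 136(x² - 22x) + 67(y² + 6y) = -7947.
Completing the square gives 136(x - 11)² + 67(y + 3)² = -7947 + 16456 + 603 = 9112.
Divide through by 9112 to get (x - 11)²/67 + (y + 3)²/136 = 1.
Ellipse, center (11, -3), major axis vertical; a² = 136, b² = 67.
c² = a² - b² = 136 - 67 = 69, so c = √69.
Foci lie on the vertical axis through the center: (h, k ± c).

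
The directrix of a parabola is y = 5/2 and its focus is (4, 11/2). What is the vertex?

(4, 4)

The vertex is the midpoint between the focus and the directrix along the axis of symmetry.
Axis is vertical (directrix is horizontal). Vertex y-coordinate = (11/2 + 5/2)/2 = 4; x-coordinate = 4.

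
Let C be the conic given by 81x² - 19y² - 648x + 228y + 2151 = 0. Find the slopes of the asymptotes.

81(x² - 8x) -19(y² - 12y) = -2151
Completing the square gives 81(x - 4)² -19(y - 6)² = -2151 + 1296 - 684 = -1539.
Divide by -1539: (y - 6)²/81 - (x - 4)²/19 = 1
Hyperbola, center (4, 6), transverse axis vertical; a² = 81, b² = 19.
For a vertical hyperbola the asymptotes have slope ±a/b.
Here that is ±9/√19 = ±9√19/19.

9√19/19 and -9√19/19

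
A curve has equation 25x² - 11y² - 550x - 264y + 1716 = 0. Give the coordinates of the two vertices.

(11, -17) and (11, -7)

Rearranging, 25(x² - 22x) -11(y² + 24y) = -1716.
Complete the square in x and y: 25(x - 11)² -11(y + 12)² = -1716 + 3025 - 1584 = -275
Dividing both sides by -275: (y + 12)²/25 - (x - 11)²/11 = 1
Hyperbola, center (11, -12), transverse axis vertical; a² = 25, b² = 11.
a = 5. Vertices at (h, k ± a).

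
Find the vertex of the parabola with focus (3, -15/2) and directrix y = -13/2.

(3, -7)

The vertex is the midpoint between the focus and the directrix along the axis of symmetry.
Axis is vertical (directrix is horizontal). Vertex y-coordinate = (-15/2 + (-13/2))/2 = -7; x-coordinate = 3.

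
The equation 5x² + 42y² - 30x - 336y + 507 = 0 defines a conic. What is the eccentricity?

5(x² - 6x) + 42(y² - 8y) = -507
Completing the square gives 5(x - 3)² + 42(y - 4)² = -507 + 45 + 672 = 210.
Dividing both sides by 210: (x - 3)²/42 + (y - 4)²/5 = 1
Ellipse, center (3, 4), major axis horizontal; a² = 42, b² = 5.
c² = a² - b² = 37, so c = √37.
e = c/a = √37/√42 = √1554/42.

e = √1554/42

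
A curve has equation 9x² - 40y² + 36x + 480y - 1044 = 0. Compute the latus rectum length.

80/3

Group the x- and y-terms: 9(x² + 4x) -40(y² - 12y) = 1044
Complete the square in x and y: 9(x + 2)² -40(y - 6)² = 1044 + 36 - 1440 = -360
Divide through by -360 to get (y - 6)²/9 - (x + 2)²/40 = 1.
Hyperbola, center (-2, 6), transverse axis vertical; a² = 9, b² = 40.
Latus rectum length = 2b²/a = 2·40/3 = 80/3.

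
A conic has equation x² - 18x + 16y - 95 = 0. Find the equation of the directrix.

Only x is squared. Complete the square in x: (x - 9)² = -16(y - 11).
Vertex (9, 11); 4p = -16 so p = -4. Opens down.
Directrix is the horizontal line y = k − p = 11 − (-4) = 15.

y = 15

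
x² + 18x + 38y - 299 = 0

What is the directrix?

y = 39/2

Only x is squared. Complete the square in x: (x + 9)² = -38(y - 10).
Vertex (-9, 10); 4p = -38 so p = -19/2. Opens down.
Directrix is the horizontal line y = k − p = 10 − (-19/2) = 39/2.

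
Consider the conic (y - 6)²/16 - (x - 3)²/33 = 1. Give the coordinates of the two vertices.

Center (3, 6). The positive term is the y-term, so the transverse axis is vertical; a² = 16, b² = 33.
a = 4. Vertices at (h, k ± a).

(3, 2) and (3, 10)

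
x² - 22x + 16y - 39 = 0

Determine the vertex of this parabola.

Only x is squared. Complete the square in x: (x - 11)² = -16(y - 10).
Vertex (11, 10); 4p = -16 so p = -4. Opens down.

(11, 10)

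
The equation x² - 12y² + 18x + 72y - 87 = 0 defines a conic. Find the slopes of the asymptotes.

(x² + 18x) -12(y² - 6y) = 87
Complete the square: (x + 9)² -12(y - 3)² = 87 + 81 - 108 = 60
Divide by 60: (x + 9)²/60 - (y - 3)²/5 = 1
Hyperbola, center (-9, 3), transverse axis horizontal; a² = 60, b² = 5.
For a horizontal hyperbola the asymptotes have slope ±b/a.
Here that is ±√5/2√15 = ±√3/6.

√3/6 and -√3/6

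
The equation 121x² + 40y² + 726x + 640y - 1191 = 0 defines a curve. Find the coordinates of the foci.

Group the x- and y-terms: 121(x² + 6x) + 40(y² + 16y) = 1191
Completing the square gives 121(x + 3)² + 40(y + 8)² = 1191 + 1089 + 2560 = 4840.
Divide through by 4840 to get (x + 3)²/40 + (y + 8)²/121 = 1.
Ellipse, center (-3, -8), major axis vertical; a² = 121, b² = 40.
c² = a² - b² = 121 - 40 = 81, so c = 9.
Foci lie on the vertical axis through the center: (h, k ± c).

(-3, -17) and (-3, 1)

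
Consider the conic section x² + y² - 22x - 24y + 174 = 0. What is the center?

Group: (x² - 22x) + (y² - 24y) = -174
Complete the square in x and y: (x - 11)² + (y - 12)² = -174 + 121 + 144 = 91
So (x - 11)² + (y - 12)² = 91.
Circle centered at (11, 12) with r² = 91.

(11, 12)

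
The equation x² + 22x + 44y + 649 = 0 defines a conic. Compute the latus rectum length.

44

Only x is squared. Complete the square in x: (x + 11)² = -44(y + 12).
Vertex (-11, -12); 4p = -44 so p = -11. Opens down.
Latus rectum length = |4p| = 44.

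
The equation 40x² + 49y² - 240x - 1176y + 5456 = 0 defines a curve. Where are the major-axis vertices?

Rearranging, 40(x² - 6x) + 49(y² - 24y) = -5456.
40(x - 3)² + 49(y - 12)² = -5456 + 360 + 7056 = 1960
Divide through by 1960 to get (x - 3)²/49 + (y - 12)²/40 = 1.
Ellipse, center (3, 12), major axis horizontal; a² = 49, b² = 40.
a = 7. Vertices at (h ± a, k).

(-4, 12) and (10, 12)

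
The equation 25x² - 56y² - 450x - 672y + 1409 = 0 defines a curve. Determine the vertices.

Rearranging, 25(x² - 18x) -56(y² + 12y) = -1409.
Complete the square in x and y: 25(x - 9)² -56(y + 6)² = -1409 + 2025 - 2016 = -1400
Dividing both sides by -1400: (y + 6)²/25 - (x - 9)²/56 = 1
Hyperbola, center (9, -6), transverse axis vertical; a² = 25, b² = 56.
a = 5. Vertices at (h, k ± a).

(9, -11) and (9, -1)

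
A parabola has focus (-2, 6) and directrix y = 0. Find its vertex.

The vertex is the midpoint between the focus and the directrix along the axis of symmetry.
Axis is vertical (directrix is horizontal). Vertex y-coordinate = (6 + 0)/2 = 3; x-coordinate = -2.

(-2, 3)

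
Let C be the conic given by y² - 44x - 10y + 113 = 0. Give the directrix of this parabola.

x = -9

Only y is squared. Complete the square in y: (y - 5)² = 44(x - 2).
Vertex (2, 5); 4p = 44 so p = 11. Opens right.
Directrix is the vertical line x = h − p = 2 − (11) = -9.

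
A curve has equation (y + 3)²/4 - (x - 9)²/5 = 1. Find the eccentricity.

e = 3/2

Center (9, -3). The positive term is the y-term, so the transverse axis is vertical; a² = 4, b² = 5.
c² = a² + b² = 9, so c = 3.
e = c/a = 3/2.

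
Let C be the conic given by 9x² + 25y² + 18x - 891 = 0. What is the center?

(-1, 0)

Group: 9(x² + 2x) + 25y² = 891
Completing the square gives 9(x + 1)² + 25y² = 891 + 9 + 0 = 900.
Divide by 900: (x + 1)²/100 + y²/36 = 1
Ellipse with center (-1, 0).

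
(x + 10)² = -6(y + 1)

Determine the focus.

Vertex (-10, -1); 4p = -6 so p = -3/2. Opens down.
Focus is p units from the vertex along the axis: (h, k + p).

(-10, -5/2)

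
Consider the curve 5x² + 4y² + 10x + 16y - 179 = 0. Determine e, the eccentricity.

e = √5/5

5(x² + 2x) + 4(y² + 4y) = 179
Complete the square: 5(x + 1)² + 4(y + 2)² = 179 + 5 + 16 = 200
Divide through by 200 to get (x + 1)²/40 + (y + 2)²/50 = 1.
Ellipse, center (-1, -2), major axis vertical; a² = 50, b² = 40.
c² = a² - b² = 10, so c = √10.
e = c/a = √10/5√2 = √5/5.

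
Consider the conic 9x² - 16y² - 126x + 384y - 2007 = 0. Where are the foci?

9(x² - 14x) -16(y² - 24y) = 2007
9(x - 7)² -16(y - 12)² = 2007 + 441 - 2304 = 144
Dividing both sides by 144: (x - 7)²/16 - (y - 12)²/9 = 1
Hyperbola, center (7, 12), transverse axis horizontal; a² = 16, b² = 9.
c² = a² + b² = 16 + 9 = 25, so c = 5.
Foci lie on the horizontal axis through the center: (h ± c, k).

(2, 12) and (12, 12)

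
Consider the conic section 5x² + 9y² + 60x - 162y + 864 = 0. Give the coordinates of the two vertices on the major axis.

Collect terms: 5(x² + 12x) + 9(y² - 18y) = -864
Complete the square: 5(x + 6)² + 9(y - 9)² = -864 + 180 + 729 = 45
Dividing both sides by 45: (x + 6)²/9 + (y - 9)²/5 = 1
Ellipse, center (-6, 9), major axis horizontal; a² = 9, b² = 5.
a = 3. Vertices at (h ± a, k).

(-9, 9) and (-3, 9)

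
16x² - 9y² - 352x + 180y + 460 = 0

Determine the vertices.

(5, 10) and (17, 10)

Group the x- and y-terms: 16(x² - 22x) -9(y² - 20y) = -460
Completing the square gives 16(x - 11)² -9(y - 10)² = -460 + 1936 - 900 = 576.
Dividing both sides by 576: (x - 11)²/36 - (y - 10)²/64 = 1
Hyperbola, center (11, 10), transverse axis horizontal; a² = 36, b² = 64.
a = 6. Vertices at (h ± a, k).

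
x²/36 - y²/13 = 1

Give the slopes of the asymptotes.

√13/6 and -√13/6

Center (0, 0). The positive term is the x-term, so the transverse axis is horizontal; a² = 36, b² = 13.
For a horizontal hyperbola the asymptotes have slope ±b/a.
Here that is ±√13/6.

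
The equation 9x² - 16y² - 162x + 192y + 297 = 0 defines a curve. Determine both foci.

(9, 1) and (9, 11)

Collect terms: 9(x² - 18x) -16(y² - 12y) = -297
9(x - 9)² -16(y - 6)² = -297 + 729 - 576 = -144
Dividing both sides by -144: (y - 6)²/9 - (x - 9)²/16 = 1
Hyperbola, center (9, 6), transverse axis vertical; a² = 9, b² = 16.
c² = a² + b² = 9 + 16 = 25, so c = 5.
Foci lie on the vertical axis through the center: (h, k ± c).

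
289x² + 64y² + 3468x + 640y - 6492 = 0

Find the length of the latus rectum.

Collect terms: 289(x² + 12x) + 64(y² + 10y) = 6492
Complete the square in x and y: 289(x + 6)² + 64(y + 5)² = 6492 + 10404 + 1600 = 18496
Divide through by 18496 to get (x + 6)²/64 + (y + 5)²/289 = 1.
Ellipse, center (-6, -5), major axis vertical; a² = 289, b² = 64.
Latus rectum length = 2b²/a = 2·64/17 = 128/17.

128/17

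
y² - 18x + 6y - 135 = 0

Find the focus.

Only y is squared. Complete the square in y: (y + 3)² = 18(x + 8).
Vertex (-8, -3); 4p = 18 so p = 9/2. Opens right.
Focus is p units from the vertex along the axis: (h + p, k).

(-7/2, -3)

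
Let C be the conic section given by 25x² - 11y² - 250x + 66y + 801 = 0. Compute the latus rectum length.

Collect terms: 25(x² - 10x) -11(y² - 6y) = -801
Complete the square: 25(x - 5)² -11(y - 3)² = -801 + 625 - 99 = -275
Dividing both sides by -275: (y - 3)²/25 - (x - 5)²/11 = 1
Hyperbola, center (5, 3), transverse axis vertical; a² = 25, b² = 11.
Latus rectum length = 2b²/a = 2·11/5 = 22/5.

22/5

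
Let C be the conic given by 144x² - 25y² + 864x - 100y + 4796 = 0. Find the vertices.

(-3, -14) and (-3, 10)

Group the x- and y-terms: 144(x² + 6x) -25(y² + 4y) = -4796
Complete the square in x and y: 144(x + 3)² -25(y + 2)² = -4796 + 1296 - 100 = -3600
Divide through by -3600 to get (y + 2)²/144 - (x + 3)²/25 = 1.
Hyperbola, center (-3, -2), transverse axis vertical; a² = 144, b² = 25.
a = 12. Vertices at (h, k ± a).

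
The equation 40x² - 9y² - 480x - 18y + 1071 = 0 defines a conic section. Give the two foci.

Group: 40(x² - 12x) -9(y² + 2y) = -1071
Complete the square: 40(x - 6)² -9(y + 1)² = -1071 + 1440 - 9 = 360
Divide through by 360 to get (x - 6)²/9 - (y + 1)²/40 = 1.
Hyperbola, center (6, -1), transverse axis horizontal; a² = 9, b² = 40.
c² = a² + b² = 9 + 40 = 49, so c = 7.
Foci lie on the horizontal axis through the center: (h ± c, k).

(-1, -1) and (13, -1)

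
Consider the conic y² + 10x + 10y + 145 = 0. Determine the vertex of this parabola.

(-12, -5)

Only y is squared. Complete the square in y: (y + 5)² = -10(x + 12).
Vertex (-12, -5); 4p = -10 so p = -5/2. Opens left.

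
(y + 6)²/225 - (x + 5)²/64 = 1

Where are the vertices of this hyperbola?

Center (-5, -6). The positive term is the y-term, so the transverse axis is vertical; a² = 225, b² = 64.
a = 15. Vertices at (h, k ± a).

(-5, -21) and (-5, 9)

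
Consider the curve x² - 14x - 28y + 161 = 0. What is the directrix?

Only x is squared. Complete the square in x: (x - 7)² = 28(y - 4).
Vertex (7, 4); 4p = 28 so p = 7. Opens up.
Directrix is the horizontal line y = k − p = 4 − (7) = -3.

y = -3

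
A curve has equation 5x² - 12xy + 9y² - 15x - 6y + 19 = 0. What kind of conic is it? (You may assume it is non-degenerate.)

A = 5, B = -12, C = 9.
Discriminant B² − 4AC = (-12)² − 4·5·9 = -36.
B² − 4AC < 0 ⇒ ellipse.

ellipse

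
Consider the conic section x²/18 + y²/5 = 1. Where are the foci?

(0 - √13, 0) and (0 + √13, 0)

Center (0, 0). The larger denominator 18 sits under the x-term, so the major axis is horizontal; a² = 18, b² = 5.
c² = a² - b² = 18 - 5 = 13, so c = √13.
Foci lie on the horizontal axis through the center: (h ± c, k).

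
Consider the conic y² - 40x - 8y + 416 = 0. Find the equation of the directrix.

Only y is squared. Complete the square in y: (y - 4)² = 40(x - 10).
Vertex (10, 4); 4p = 40 so p = 10. Opens right.
Directrix is the vertical line x = h − p = 10 − (10) = 0.

x = 0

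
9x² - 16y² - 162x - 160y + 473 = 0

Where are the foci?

(9, -10) and (9, 0)

Group the x- and y-terms: 9(x² - 18x) -16(y² + 10y) = -473
Complete the square: 9(x - 9)² -16(y + 5)² = -473 + 729 - 400 = -144
Dividing both sides by -144: (y + 5)²/9 - (x - 9)²/16 = 1
Hyperbola, center (9, -5), transverse axis vertical; a² = 9, b² = 16.
c² = a² + b² = 9 + 16 = 25, so c = 5.
Foci lie on the vertical axis through the center: (h, k ± c).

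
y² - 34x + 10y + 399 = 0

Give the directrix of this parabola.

Only y is squared. Complete the square in y: (y + 5)² = 34(x - 11).
Vertex (11, -5); 4p = 34 so p = 17/2. Opens right.
Directrix is the vertical line x = h − p = 11 − (17/2) = 5/2.

x = 5/2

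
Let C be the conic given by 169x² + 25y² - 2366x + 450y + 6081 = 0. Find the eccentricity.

e = 12/13

Group: 169(x² - 14x) + 25(y² + 18y) = -6081
Completing the square gives 169(x - 7)² + 25(y + 9)² = -6081 + 8281 + 2025 = 4225.
Divide by 4225: (x - 7)²/25 + (y + 9)²/169 = 1
Ellipse, center (7, -9), major axis vertical; a² = 169, b² = 25.
c² = a² - b² = 144, so c = 12.
e = c/a = 12/13.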